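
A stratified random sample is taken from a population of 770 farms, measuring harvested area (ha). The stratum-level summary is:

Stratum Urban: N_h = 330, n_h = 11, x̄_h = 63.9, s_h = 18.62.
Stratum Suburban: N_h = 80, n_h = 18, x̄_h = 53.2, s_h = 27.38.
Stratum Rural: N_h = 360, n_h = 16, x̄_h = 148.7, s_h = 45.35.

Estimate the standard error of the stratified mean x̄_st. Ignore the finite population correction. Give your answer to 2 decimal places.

V̂(x̄_st) = Σ W_h² s_h²/n_h, with W_h = N_h/N and N = 770:
  stratum Urban: (330/770)²·18.62²/11 = 5.78913
  stratum Suburban: (80/770)²·27.38²/18 = 0.449565
  stratum Rural: (360/770)²·45.35²/16 = 28.0969
V̂(x̄_st) = 34.3356
SE(x̄_st) = √34.3356 = 5.85966

SE(x̄_st) ≈ 5.86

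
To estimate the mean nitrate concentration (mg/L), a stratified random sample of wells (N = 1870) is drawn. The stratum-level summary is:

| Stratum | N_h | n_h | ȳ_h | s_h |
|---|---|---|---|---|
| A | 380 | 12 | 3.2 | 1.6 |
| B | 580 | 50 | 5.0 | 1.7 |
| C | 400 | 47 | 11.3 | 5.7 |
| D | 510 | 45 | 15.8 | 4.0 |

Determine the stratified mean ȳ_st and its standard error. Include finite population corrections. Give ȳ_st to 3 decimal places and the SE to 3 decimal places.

ȳ_st = Σ W_h ȳ_h = (380·3.2 + 580·5.0 + 400·11.3 + 510·15.8)/1870 = 8.92727
V̂(ȳ_st) = Σ W_h² (1 − n_h/N_h) s_h²/n_h, with W_h = N_h/N and N = 1870:
  stratum A: (380/1870)²·(1 − 12/380)·1.6²/12 = 0.00853114
  stratum B: (580/1870)²·(1 − 50/580)·1.7²/50 = 0.00508099
  stratum C: (400/1870)²·(1 − 47/400)·5.7²/47 = 0.0279128
  stratum D: (510/1870)²·(1 − 45/510)·4.0²/45 = 0.0241128
V̂(ȳ_st) = 0.0656377
SE(ȳ_st) = √0.0656377 = 0.256199

ȳ_st ≈ 8.927, SE ≈ 0.256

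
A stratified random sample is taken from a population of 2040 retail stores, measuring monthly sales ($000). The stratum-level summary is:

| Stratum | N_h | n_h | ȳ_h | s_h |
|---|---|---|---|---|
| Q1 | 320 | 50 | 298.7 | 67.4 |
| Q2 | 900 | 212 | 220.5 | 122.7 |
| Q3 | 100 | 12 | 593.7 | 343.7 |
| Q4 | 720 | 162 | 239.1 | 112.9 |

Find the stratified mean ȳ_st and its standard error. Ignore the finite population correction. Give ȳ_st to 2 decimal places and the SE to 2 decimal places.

ȳ_st = Σ W_h ȳ_h = (320·298.7 + 900·220.5 + 100·593.7 + 720·239.1)/2040 = 257.62549
V̂(ȳ_st) = Σ W_h² s_h²/n_h, with W_h = N_h/N and N = 2040:
  stratum Q1: (320/2040)²·67.4²/50 = 2.23558
  stratum Q2: (900/2040)²·122.7²/212 = 13.8222
  stratum Q3: (100/2040)²·343.7²/12 = 23.6547
  stratum Q4: (720/2040)²·112.9²/162 = 9.80116
V̂(ȳ_st) = 49.5137
SE(ȳ_st) = √49.5137 = 7.03659

ȳ_st ≈ 257.63, SE ≈ 7.04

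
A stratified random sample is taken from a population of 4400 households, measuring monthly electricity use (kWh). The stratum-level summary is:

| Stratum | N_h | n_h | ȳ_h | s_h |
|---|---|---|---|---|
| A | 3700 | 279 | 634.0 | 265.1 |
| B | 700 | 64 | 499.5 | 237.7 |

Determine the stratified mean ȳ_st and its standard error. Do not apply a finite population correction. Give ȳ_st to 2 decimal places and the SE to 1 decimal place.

ȳ_st ≈ 612.60, SE ≈ 14.2

ȳ_st = Σ W_h ȳ_h = (3700·634.0 + 700·499.5)/4400 = 612.60227
V̂(ȳ_st) = Σ W_h² s_h²/n_h, with W_h = N_h/N and N = 4400:
  stratum A: (3700/4400)²·265.1²/279 = 178.12
  stratum B: (700/4400)²·237.7²/64 = 22.3444
V̂(ȳ_st) = 200.465
SE(ȳ_st) = √200.465 = 14.1586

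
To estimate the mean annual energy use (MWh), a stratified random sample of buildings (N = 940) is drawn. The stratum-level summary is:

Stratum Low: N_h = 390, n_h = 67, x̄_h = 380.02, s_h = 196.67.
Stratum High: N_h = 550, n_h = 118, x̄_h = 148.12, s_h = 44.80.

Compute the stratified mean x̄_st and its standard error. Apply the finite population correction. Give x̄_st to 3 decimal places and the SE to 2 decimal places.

x̄_st = Σ W_h x̄_h = (390·380.02 + 550·148.12)/940 = 244.33383
V̂(x̄_st) = Σ W_h² (1 − n_h/N_h) s_h²/n_h, with W_h = N_h/N and N = 940:
  stratum Low: (390/940)²·(1 − 67/390)·196.67²/67 = 82.3025
  stratum High: (550/940)²·(1 − 118/550)·44.80²/118 = 4.57367
V̂(x̄_st) = 86.8761
SE(x̄_st) = √86.8761 = 9.32074

x̄_st ≈ 244.334, SE ≈ 9.32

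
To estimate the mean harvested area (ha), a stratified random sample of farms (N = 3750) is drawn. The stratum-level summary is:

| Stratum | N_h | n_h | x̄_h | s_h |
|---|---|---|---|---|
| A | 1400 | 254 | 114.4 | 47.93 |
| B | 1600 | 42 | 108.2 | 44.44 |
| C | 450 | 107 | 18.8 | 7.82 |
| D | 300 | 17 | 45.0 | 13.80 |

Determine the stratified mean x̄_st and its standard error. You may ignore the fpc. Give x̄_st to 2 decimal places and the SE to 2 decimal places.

x̄_st = Σ W_h x̄_h = (1400·114.4 + 1600·108.2 + 450·18.8 + 300·45.0)/3750 = 94.73067
V̂(x̄_st) = Σ W_h² s_h²/n_h, with W_h = N_h/N and N = 3750:
  stratum A: (1400/3750)²·47.93²/254 = 1.26059
  stratum B: (1600/3750)²·44.44²/42 = 8.56005
  stratum C: (450/3750)²·7.82²/107 = 0.00822986
  stratum D: (300/3750)²·13.80²/17 = 0.0716951
V̂(x̄_st) = 9.90057
SE(x̄_st) = √9.90057 = 3.14652

x̄_st ≈ 94.73, SE ≈ 3.15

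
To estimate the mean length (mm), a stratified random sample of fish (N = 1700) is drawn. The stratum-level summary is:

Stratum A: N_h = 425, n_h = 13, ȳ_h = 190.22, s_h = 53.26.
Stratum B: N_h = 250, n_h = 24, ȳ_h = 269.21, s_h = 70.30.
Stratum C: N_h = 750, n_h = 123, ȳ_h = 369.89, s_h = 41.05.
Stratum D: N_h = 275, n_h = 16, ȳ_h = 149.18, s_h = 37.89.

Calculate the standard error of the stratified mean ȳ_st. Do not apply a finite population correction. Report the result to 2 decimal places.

SE(ȳ_st) ≈ 4.81

V̂(ȳ_st) = Σ W_h² s_h²/n_h, with W_h = N_h/N and N = 1700:
  stratum A: (425/1700)²·53.26²/13 = 13.6376
  stratum B: (250/1700)²·70.30²/24 = 4.4533
  stratum C: (750/1700)²·41.05²/123 = 2.66653
  stratum D: (275/1700)²·37.89²/16 = 2.34799
V̂(ȳ_st) = 23.1054
SE(ȳ_st) = √23.1054 = 4.80681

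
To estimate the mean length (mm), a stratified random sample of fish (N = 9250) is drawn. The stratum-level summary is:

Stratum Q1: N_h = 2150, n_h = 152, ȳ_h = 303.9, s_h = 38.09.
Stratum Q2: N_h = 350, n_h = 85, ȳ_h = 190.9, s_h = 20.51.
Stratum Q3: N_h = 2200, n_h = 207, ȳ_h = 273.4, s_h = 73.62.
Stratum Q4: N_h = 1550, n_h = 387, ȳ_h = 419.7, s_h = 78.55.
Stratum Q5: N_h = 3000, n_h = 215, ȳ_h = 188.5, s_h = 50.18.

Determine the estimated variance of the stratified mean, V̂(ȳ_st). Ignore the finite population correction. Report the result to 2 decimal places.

V̂(ȳ_st) ≈ 3.68

V̂(ȳ_st) = Σ W_h² s_h²/n_h, with W_h = N_h/N and N = 9250:
  stratum Q1: (2150/9250)²·38.09²/152 = 0.51567
  stratum Q2: (350/9250)²·20.51²/85 = 0.00708541
  stratum Q3: (2200/9250)²·73.62²/207 = 1.4811
  stratum Q4: (1550/9250)²·78.55²/387 = 0.447673
  stratum Q5: (3000/9250)²·50.18²/215 = 1.23192
V̂(ȳ_st) = 3.68344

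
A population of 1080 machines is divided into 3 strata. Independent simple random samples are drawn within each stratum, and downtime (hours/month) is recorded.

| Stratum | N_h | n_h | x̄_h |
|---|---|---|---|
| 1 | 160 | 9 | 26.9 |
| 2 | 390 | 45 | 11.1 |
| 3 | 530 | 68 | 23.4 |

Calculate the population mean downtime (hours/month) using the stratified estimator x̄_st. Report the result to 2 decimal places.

N = Σ N_h = 1080. Stratum weights W_h = N_h/N.
x̄_st = (160·26.9 + 390·11.1 + 530·23.4) / 1080 = 19.4769

x̄_st ≈ 19.48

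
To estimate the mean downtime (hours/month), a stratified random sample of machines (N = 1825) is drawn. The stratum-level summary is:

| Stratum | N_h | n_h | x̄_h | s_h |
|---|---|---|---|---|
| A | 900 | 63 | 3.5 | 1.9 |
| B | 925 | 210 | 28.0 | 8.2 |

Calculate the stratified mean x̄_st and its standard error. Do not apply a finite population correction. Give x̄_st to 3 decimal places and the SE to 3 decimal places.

x̄_st = Σ W_h x̄_h = (900·3.5 + 925·28.0)/1825 = 15.91781
V̂(x̄_st) = Σ W_h² s_h²/n_h, with W_h = N_h/N and N = 1825:
  stratum A: (900/1825)²·1.9²/63 = 0.0139356
  stratum B: (925/1825)²·8.2²/210 = 0.0822557
V̂(x̄_st) = 0.0961913
SE(x̄_st) = √0.0961913 = 0.310147

x̄_st ≈ 15.918, SE ≈ 0.310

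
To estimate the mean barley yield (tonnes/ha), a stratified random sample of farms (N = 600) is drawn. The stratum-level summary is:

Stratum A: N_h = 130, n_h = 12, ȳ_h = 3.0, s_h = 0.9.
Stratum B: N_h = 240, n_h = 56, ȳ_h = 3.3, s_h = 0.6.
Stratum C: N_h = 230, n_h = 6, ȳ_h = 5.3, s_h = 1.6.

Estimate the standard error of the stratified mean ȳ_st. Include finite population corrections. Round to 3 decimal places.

V̂(ȳ_st) = Σ W_h² (1 − n_h/N_h) s_h²/n_h, with W_h = N_h/N and N = 600:
  stratum A: (130/600)²·(1 − 12/130)·0.9²/12 = 0.00287625
  stratum B: (240/600)²·(1 − 56/240)·0.6²/56 = 0.000788571
  stratum C: (230/600)²·(1 − 6/230)·1.6²/6 = 0.0610607
V̂(ȳ_st) = 0.0647256
SE(ȳ_st) = √0.0647256 = 0.254412

SE(ȳ_st) ≈ 0.254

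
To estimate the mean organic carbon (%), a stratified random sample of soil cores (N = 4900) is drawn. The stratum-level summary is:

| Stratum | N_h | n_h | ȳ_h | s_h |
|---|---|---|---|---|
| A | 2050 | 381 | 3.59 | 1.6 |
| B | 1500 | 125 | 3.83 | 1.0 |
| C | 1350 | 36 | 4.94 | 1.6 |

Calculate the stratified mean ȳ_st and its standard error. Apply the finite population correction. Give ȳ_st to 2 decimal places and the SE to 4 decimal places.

ȳ_st ≈ 4.04, SE ≈ 0.0831

ȳ_st = Σ W_h ȳ_h = (2050·3.59 + 1500·3.83 + 1350·4.94)/4900 = 4.03541
V̂(ȳ_st) = Σ W_h² (1 − n_h/N_h) s_h²/n_h, with W_h = N_h/N and N = 4900:
  stratum A: (2050/4900)²·(1 − 381/2050)·1.6²/381 = 0.000957487
  stratum B: (1500/4900)²·(1 − 125/1500)·1.0²/125 = 0.000687214
  stratum C: (1350/4900)²·(1 − 36/1350)·1.6²/36 = 0.00525381
V̂(ȳ_st) = 0.00689851
SE(ȳ_st) = √0.00689851 = 0.0830573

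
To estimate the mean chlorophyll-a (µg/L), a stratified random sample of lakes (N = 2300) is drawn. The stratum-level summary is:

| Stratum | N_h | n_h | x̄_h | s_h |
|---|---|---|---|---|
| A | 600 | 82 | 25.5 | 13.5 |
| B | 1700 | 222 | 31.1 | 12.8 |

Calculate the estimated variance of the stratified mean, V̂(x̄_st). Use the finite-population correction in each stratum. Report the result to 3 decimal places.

V̂(x̄_st) ≈ 0.481

V̂(x̄_st) = Σ W_h² (1 − n_h/N_h) s_h²/n_h, with W_h = N_h/N and N = 2300:
  stratum A: (600/2300)²·(1 − 82/600)·13.5²/82 = 0.130581
  stratum B: (1700/2300)²·(1 − 222/1700)·12.8²/222 = 0.350538
V̂(x̄_st) = 0.481118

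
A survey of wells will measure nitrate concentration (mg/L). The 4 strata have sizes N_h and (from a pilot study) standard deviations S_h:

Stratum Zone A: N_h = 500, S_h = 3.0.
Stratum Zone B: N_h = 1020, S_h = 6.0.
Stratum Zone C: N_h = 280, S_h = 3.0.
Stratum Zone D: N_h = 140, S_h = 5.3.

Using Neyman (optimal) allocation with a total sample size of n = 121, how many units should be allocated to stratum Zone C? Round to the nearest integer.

Neyman allocation: n_h = n · N_h S_h / Σ N_i S_i, with n = 121.
  stratum Zone A: N_h·S_h = 500·3.0 = 1500.00
  stratum Zone B: N_h·S_h = 1020·6.0 = 6120.00
  stratum Zone C: N_h·S_h = 280·3.0 = 840.00
  stratum Zone D: N_h·S_h = 140·5.3 = 742.00
Σ N_h S_h = 9202.00
n for stratum Zone C = 121·840.00/9202.00 = 11.045 → 11

11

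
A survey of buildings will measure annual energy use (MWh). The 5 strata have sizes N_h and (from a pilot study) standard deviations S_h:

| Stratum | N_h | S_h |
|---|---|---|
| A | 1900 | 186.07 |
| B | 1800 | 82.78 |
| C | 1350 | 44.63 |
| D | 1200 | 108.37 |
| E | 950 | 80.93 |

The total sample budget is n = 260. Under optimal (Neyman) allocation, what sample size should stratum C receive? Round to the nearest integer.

20

Neyman allocation: n_h = n · N_h S_h / Σ N_i S_i, with n = 260.
  stratum A: N_h·S_h = 1900·186.07 = 353533.00
  stratum B: N_h·S_h = 1800·82.78 = 149004.00
  stratum C: N_h·S_h = 1350·44.63 = 60250.50
  stratum D: N_h·S_h = 1200·108.37 = 130044.00
  stratum E: N_h·S_h = 950·80.93 = 76883.50
Σ N_h S_h = 769715.00
n for stratum C = 260·60250.50/769715.00 = 20.352 → 20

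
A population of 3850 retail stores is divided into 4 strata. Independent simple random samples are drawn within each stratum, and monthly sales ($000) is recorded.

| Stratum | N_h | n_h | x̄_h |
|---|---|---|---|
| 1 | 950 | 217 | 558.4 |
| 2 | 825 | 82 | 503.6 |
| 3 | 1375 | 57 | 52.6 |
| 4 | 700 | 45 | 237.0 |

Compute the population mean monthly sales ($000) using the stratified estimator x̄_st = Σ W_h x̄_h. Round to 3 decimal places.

x̄_st ≈ 307.578

N = Σ N_h = 3850. Stratum weights W_h = N_h/N.
x̄_st = (950·558.4 + 825·503.6 + 1375·52.6 + 700·237.0) / 3850 = 307.57792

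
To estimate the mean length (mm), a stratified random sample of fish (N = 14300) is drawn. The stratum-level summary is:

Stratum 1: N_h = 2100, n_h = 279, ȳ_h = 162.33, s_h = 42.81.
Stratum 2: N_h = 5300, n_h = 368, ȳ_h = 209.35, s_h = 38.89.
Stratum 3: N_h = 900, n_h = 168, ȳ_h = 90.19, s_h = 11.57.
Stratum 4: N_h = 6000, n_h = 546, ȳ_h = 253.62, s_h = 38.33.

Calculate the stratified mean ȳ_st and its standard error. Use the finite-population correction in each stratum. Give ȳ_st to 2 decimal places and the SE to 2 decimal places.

ȳ_st = Σ W_h ȳ_h = (2100·162.33 + 5300·209.35 + 900·90.19 + 6000·253.62)/14300 = 213.52021
V̂(ȳ_st) = Σ W_h² (1 − n_h/N_h) s_h²/n_h, with W_h = N_h/N and N = 14300:
  stratum 1: (2100/14300)²·(1 − 279/2100)·42.81²/279 = 0.122841
  stratum 2: (5300/14300)²·(1 − 368/5300)·38.89²/368 = 0.525357
  stratum 3: (900/14300)²·(1 − 168/900)·11.57²/168 = 0.00256708
  stratum 4: (6000/14300)²·(1 − 546/6000)·38.33²/546 = 0.430605
V̂(ȳ_st) = 1.08137
SE(ȳ_st) = √1.08137 = 1.03989

ȳ_st ≈ 213.52, SE ≈ 1.04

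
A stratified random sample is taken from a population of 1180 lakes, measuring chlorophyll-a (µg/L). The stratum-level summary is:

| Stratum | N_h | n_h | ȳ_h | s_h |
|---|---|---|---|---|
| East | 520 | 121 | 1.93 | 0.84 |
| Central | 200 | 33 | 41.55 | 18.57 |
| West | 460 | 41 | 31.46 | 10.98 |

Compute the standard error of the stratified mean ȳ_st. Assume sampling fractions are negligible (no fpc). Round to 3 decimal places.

SE(ȳ_st) ≈ 0.865

V̂(ȳ_st) = Σ W_h² s_h²/n_h, with W_h = N_h/N and N = 1180:
  stratum East: (520/1180)²·0.84²/121 = 0.00113244
  stratum Central: (200/1180)²·18.57²/33 = 0.300197
  stratum West: (460/1180)²·10.98²/41 = 0.446861
V̂(ȳ_st) = 0.74819
SE(ȳ_st) = √0.74819 = 0.86498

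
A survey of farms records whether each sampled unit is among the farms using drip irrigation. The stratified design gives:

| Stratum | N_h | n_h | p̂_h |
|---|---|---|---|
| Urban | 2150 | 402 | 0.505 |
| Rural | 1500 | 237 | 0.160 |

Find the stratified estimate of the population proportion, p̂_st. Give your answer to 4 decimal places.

N = 3650; stratum weights W_h = N_h/N.
p̂_st = Σ W_h p̂_h = (2150·0.505 + 1500·0.160)/3650 = 0.36322

p̂_st ≈ 0.3632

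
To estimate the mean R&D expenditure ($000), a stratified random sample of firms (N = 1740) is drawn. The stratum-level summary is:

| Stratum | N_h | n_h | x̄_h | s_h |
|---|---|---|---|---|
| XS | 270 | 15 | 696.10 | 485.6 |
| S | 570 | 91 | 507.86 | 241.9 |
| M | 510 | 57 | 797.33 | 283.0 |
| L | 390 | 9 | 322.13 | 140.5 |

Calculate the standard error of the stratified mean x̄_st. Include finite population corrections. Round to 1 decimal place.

V̂(x̄_st) = Σ W_h² (1 − n_h/N_h) s_h²/n_h, with W_h = N_h/N and N = 1740:
  stratum XS: (270/1740)²·(1 − 15/270)·485.6²/15 = 357.496
  stratum S: (570/1740)²·(1 − 91/570)·241.9²/91 = 57.9885
  stratum M: (510/1740)²·(1 − 57/510)·283.0²/57 = 107.218
  stratum L: (390/1740)²·(1 − 9/390)·140.5²/9 = 107.647
V̂(x̄_st) = 630.35
SE(x̄_st) = √630.35 = 25.1068

SE(x̄_st) ≈ 25.1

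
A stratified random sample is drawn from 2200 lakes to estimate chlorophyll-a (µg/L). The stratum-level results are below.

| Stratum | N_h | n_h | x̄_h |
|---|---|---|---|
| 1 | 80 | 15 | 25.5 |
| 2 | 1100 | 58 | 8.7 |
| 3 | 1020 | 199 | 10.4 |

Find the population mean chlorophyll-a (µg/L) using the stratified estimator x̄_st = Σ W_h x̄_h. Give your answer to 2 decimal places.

x̄_st ≈ 10.10

N = Σ N_h = 2200. Stratum weights W_h = N_h/N.
x̄_st = (80·25.5 + 1100·8.7 + 1020·10.4) / 2200 = 10.0991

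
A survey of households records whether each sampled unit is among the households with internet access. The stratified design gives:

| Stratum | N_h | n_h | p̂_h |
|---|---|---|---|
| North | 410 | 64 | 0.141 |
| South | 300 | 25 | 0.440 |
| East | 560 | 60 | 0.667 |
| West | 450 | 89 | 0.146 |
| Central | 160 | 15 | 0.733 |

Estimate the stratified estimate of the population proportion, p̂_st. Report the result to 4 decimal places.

p̂_st ≈ 0.3970

N = 1880; stratum weights W_h = N_h/N.
p̂_st = Σ W_h p̂_h = (410·0.141 + 300·0.440 + 560·0.667 + 450·0.146 + 160·0.733)/1880 = 0.39697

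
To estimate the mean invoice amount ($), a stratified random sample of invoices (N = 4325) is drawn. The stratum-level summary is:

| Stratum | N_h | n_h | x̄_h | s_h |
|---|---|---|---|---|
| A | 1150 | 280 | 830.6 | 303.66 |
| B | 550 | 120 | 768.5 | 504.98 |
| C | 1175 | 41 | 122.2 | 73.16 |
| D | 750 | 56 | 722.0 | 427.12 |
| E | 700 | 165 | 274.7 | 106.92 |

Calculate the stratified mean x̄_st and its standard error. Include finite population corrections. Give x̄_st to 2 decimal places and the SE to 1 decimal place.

x̄_st = Σ W_h x̄_h = (1150·830.6 + 550·768.5 + 1175·122.2 + 750·722.0 + 700·274.7)/4325 = 521.44277
V̂(x̄_st) = Σ W_h² (1 − n_h/N_h) s_h²/n_h, with W_h = N_h/N and N = 4325:
  stratum A: (1150/4325)²·(1 − 280/1150)·303.66²/280 = 17.6142
  stratum B: (550/4325)²·(1 − 120/550)·504.98²/120 = 26.8674
  stratum C: (1175/4325)²·(1 − 41/1175)·73.16²/41 = 9.29913
  stratum D: (750/4325)²·(1 − 56/750)·427.12²/56 = 90.6484
  stratum E: (700/4325)²·(1 − 165/700)·106.92²/165 = 1.38712
V̂(x̄_st) = 145.816
SE(x̄_st) = √145.816 = 12.0754

x̄_st ≈ 521.44, SE ≈ 12.1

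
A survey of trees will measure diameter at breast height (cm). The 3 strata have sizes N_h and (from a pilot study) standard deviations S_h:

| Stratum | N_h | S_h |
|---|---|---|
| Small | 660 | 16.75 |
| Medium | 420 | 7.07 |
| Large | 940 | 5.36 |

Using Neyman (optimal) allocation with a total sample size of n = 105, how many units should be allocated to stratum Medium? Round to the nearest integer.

Neyman allocation: n_h = n · N_h S_h / Σ N_i S_i, with n = 105.
  stratum Small: N_h·S_h = 660·16.75 = 11055.00
  stratum Medium: N_h·S_h = 420·7.07 = 2969.40
  stratum Large: N_h·S_h = 940·5.36 = 5038.40
Σ N_h S_h = 19062.80
n for stratum Medium = 105·2969.40/19062.80 = 16.356 → 16

16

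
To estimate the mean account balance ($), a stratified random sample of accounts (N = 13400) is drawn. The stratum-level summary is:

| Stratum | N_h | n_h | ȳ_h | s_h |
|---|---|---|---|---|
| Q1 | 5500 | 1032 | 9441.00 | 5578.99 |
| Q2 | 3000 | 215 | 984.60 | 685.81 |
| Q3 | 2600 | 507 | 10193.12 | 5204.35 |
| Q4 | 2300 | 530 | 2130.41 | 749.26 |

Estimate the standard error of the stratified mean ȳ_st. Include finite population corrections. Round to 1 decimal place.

SE(ȳ_st) ≈ 76.6

V̂(ȳ_st) = Σ W_h² (1 − n_h/N_h) s_h²/n_h, with W_h = N_h/N and N = 13400:
  stratum Q1: (5500/13400)²·(1 − 1032/5500)·5578.99²/1032 = 4127.6
  stratum Q2: (3000/13400)²·(1 − 215/3000)·685.81²/215 = 101.79
  stratum Q3: (2600/13400)²·(1 − 507/2600)·5204.35²/507 = 1619.04
  stratum Q4: (2300/13400)²·(1 − 530/2300)·749.26²/530 = 24.0149
V̂(ȳ_st) = 5872.45
SE(ȳ_st) = √5872.45 = 76.6319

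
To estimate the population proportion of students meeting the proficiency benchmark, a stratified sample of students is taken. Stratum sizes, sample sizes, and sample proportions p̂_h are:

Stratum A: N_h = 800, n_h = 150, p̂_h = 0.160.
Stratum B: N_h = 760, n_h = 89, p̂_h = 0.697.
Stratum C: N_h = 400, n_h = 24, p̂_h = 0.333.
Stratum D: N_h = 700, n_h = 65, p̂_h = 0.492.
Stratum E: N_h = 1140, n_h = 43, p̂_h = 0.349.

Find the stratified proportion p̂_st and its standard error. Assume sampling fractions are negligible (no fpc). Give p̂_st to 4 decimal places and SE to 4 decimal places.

p̂_st ≈ 0.4035, SE ≈ 0.0294

N = 3800; stratum weights W_h = N_h/N.
p̂_st = Σ W_h p̂_h = (800·0.160 + 760·0.697 + 400·0.333 + 700·0.492 + 1140·0.349)/3800 = 0.40347
V̂(p̂_st) = Σ W_h² p̂_h(1−p̂_h)/(n_h−1):
  stratum A: (800/3800)²·0.160·0.840/149 = 3.99784e-05
  stratum B: (760/3800)²·0.697·0.303/88 = 9.59959e-05
  stratum C: (400/3800)²·0.333·0.667/23 = 0.000107003
  stratum D: (700/3800)²·0.492·0.508/64 = 0.000132519
  stratum E: (1140/3800)²·0.349·0.651/42 = 0.000486855
V̂(p̂_st) = 0.000862351; SE = √V̂ = 0.0293658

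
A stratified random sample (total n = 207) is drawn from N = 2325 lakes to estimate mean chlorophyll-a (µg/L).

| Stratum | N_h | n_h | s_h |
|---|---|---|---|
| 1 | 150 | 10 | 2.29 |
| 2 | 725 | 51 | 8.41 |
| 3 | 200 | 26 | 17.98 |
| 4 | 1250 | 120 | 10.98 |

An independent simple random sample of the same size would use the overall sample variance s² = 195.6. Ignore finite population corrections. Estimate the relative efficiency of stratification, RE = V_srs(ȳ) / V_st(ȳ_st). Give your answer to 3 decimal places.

V̂(ȳ_st) = Σ W_h² s_h²/n_h, with W_h = N_h/N and N = 2325:
  stratum 1: (150/2325)²·2.29²/10 = 0.00218277
  stratum 2: (725/2325)²·8.41²/51 = 0.13485
  stratum 3: (200/2325)²·17.98²/26 = 0.0920068
  stratum 4: (1250/2325)²·10.98²/120 = 0.290401
V_st = 0.519441
V_srs = s²/n = 195.6/207 = 0.944928
Relative efficiency = V_srs / V_st = 0.944928/0.519441 = 1.8191

RE ≈ 1.819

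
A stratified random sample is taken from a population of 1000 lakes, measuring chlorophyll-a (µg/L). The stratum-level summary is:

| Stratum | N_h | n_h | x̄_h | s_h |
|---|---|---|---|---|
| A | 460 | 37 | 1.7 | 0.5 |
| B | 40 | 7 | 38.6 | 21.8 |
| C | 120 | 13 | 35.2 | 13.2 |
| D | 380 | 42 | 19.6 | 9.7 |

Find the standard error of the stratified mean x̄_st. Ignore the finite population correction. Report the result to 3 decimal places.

V̂(x̄_st) = Σ W_h² s_h²/n_h, with W_h = N_h/N and N = 1000:
  stratum A: (460/1000)²·0.5²/37 = 0.00142973
  stratum B: (40/1000)²·21.8²/7 = 0.108626
  stratum C: (120/1000)²·13.2²/13 = 0.193004
  stratum D: (380/1000)²·9.7²/42 = 0.32349
V̂(x̄_st) = 0.626551
SE(x̄_st) = √0.626551 = 0.79155

SE(x̄_st) ≈ 0.792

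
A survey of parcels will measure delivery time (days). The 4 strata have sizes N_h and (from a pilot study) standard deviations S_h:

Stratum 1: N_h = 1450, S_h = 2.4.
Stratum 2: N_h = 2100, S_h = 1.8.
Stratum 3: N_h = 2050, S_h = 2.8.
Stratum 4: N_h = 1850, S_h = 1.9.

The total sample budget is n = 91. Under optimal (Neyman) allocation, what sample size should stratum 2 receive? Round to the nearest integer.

21

Neyman allocation: n_h = n · N_h S_h / Σ N_i S_i, with n = 91.
  stratum 1: N_h·S_h = 1450·2.4 = 3480.00
  stratum 2: N_h·S_h = 2100·1.8 = 3780.00
  stratum 3: N_h·S_h = 2050·2.8 = 5740.00
  stratum 4: N_h·S_h = 1850·1.9 = 3515.00
Σ N_h S_h = 16515.00
n for stratum 2 = 91·3780.00/16515.00 = 20.828 → 21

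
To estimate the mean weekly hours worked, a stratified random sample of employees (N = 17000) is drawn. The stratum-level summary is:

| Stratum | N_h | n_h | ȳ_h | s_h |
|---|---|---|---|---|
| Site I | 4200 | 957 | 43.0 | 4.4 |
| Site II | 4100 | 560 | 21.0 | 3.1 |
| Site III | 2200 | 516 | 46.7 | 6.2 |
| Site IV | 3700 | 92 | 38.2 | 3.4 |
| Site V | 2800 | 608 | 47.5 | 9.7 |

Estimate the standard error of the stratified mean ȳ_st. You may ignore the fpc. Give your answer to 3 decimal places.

V̂(ȳ_st) = Σ W_h² s_h²/n_h, with W_h = N_h/N and N = 17000:
  stratum Site I: (4200/17000)²·4.4²/957 = 0.00123479
  stratum Site II: (4100/17000)²·3.1²/560 = 0.000998172
  stratum Site III: (2200/17000)²·6.2²/516 = 0.00124762
  stratum Site IV: (3700/17000)²·3.4²/92 = 0.00595217
  stratum Site V: (2800/17000)²·9.7²/608 = 0.00419815
V̂(ȳ_st) = 0.0136309
SE(ȳ_st) = √0.0136309 = 0.116751

SE(ȳ_st) ≈ 0.117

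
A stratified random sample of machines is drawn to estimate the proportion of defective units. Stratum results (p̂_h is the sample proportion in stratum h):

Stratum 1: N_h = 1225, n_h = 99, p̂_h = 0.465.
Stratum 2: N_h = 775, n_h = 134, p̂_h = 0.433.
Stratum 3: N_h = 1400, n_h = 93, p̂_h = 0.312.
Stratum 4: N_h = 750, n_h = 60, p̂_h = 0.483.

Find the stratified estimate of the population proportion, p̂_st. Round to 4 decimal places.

N = 4150; stratum weights W_h = N_h/N.
p̂_st = Σ W_h p̂_h = (1225·0.465 + 775·0.433 + 1400·0.312 + 750·0.483)/4150 = 0.41066

p̂_st ≈ 0.4107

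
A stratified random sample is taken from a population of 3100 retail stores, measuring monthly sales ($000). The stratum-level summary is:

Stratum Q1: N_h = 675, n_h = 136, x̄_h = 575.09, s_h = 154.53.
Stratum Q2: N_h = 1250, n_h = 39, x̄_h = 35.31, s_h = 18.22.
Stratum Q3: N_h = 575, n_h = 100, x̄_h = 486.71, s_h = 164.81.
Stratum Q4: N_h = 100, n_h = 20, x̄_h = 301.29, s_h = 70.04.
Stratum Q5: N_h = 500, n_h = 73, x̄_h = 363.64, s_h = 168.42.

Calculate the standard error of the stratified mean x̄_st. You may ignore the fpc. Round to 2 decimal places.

SE(x̄_st) ≈ 5.42

V̂(x̄_st) = Σ W_h² s_h²/n_h, with W_h = N_h/N and N = 3100:
  stratum Q1: (675/3100)²·154.53²/136 = 8.32474
  stratum Q2: (1250/3100)²·18.22²/39 = 1.38398
  stratum Q3: (575/3100)²·164.81²/100 = 9.345
  stratum Q4: (100/3100)²·70.04²/20 = 0.255234
  stratum Q5: (500/3100)²·168.42²/73 = 10.1084
V̂(x̄_st) = 29.4173
SE(x̄_st) = √29.4173 = 5.42377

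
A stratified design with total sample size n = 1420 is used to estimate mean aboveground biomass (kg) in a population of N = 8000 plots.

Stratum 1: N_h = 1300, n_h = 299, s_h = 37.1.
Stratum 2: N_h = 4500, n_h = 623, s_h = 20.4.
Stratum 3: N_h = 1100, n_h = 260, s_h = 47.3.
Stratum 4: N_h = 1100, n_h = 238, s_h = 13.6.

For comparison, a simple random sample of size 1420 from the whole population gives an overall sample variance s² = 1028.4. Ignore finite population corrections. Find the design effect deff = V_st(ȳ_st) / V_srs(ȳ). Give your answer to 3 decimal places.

V̂(ȳ_st) = Σ W_h² s_h²/n_h, with W_h = N_h/N and N = 8000:
  stratum 1: (1300/8000)²·37.1²/299 = 0.121558
  stratum 2: (4500/8000)²·20.4²/623 = 0.211357
  stratum 3: (1100/8000)²·47.3²/260 = 0.162688
  stratum 4: (1100/8000)²·13.6²/238 = 0.0146929
V_st = 0.510296
V_srs = s²/n = 1028.4/1420 = 0.724225
deff = V_st / V_srs = 0.510296/0.724225 = 0.7046

deff ≈ 0.705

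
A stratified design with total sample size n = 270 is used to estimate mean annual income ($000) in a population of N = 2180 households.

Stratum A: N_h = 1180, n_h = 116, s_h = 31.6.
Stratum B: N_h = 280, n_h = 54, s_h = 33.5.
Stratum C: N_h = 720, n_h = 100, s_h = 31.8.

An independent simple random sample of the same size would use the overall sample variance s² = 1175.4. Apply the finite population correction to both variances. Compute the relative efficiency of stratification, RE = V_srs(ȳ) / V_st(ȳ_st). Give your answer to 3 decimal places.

V̂(ȳ_st) = Σ W_h² (1 − n_h/N_h) s_h²/n_h, with W_h = N_h/N and N = 2180:
  stratum A: (1180/2180)²·(1 − 116/1180)·31.6²/116 = 2.27419
  stratum B: (280/2180)²·(1 − 54/280)·33.5²/54 = 0.276726
  stratum C: (720/2180)²·(1 − 100/720)·31.8²/100 = 0.949873
V_st = 3.50079
V_srs = (1 − 270/2180)·1175.4/270 = 3.81416
Relative efficiency = V_srs / V_st = 3.81416/3.50079 = 1.0895

RE ≈ 1.090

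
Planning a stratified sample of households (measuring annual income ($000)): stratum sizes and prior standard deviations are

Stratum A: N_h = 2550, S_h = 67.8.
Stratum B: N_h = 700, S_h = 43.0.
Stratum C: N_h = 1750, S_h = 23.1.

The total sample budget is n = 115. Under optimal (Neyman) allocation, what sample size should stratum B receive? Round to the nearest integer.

14

Neyman allocation: n_h = n · N_h S_h / Σ N_i S_i, with n = 115.
  stratum A: N_h·S_h = 2550·67.8 = 172890.00
  stratum B: N_h·S_h = 700·43.0 = 30100.00
  stratum C: N_h·S_h = 1750·23.1 = 40425.00
Σ N_h S_h = 243415.00
n for stratum B = 115·30100.00/243415.00 = 14.221 → 14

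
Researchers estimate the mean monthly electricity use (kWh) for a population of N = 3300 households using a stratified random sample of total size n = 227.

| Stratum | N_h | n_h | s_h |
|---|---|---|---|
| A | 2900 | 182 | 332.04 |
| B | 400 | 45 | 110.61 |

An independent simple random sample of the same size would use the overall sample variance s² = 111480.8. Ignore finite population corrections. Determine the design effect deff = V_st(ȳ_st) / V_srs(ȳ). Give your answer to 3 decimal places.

deff ≈ 0.961

V̂(ȳ_st) = Σ W_h² s_h²/n_h, with W_h = N_h/N and N = 3300:
  stratum A: (2900/3300)²·332.04²/182 = 467.819
  stratum B: (400/3300)²·110.61²/45 = 3.99455
V_st = 471.813
V_srs = s²/n = 111480.8/227 = 491.105
deff = V_st / V_srs = 471.813/491.105 = 0.9607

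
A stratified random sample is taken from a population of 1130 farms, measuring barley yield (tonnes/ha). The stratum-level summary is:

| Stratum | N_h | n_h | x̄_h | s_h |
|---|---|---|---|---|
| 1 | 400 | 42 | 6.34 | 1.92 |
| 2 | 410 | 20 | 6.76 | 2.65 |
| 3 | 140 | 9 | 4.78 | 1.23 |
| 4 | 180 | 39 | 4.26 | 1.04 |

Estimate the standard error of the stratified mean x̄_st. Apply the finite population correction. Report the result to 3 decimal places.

V̂(x̄_st) = Σ W_h² (1 − n_h/N_h) s_h²/n_h, with W_h = N_h/N and N = 1130:
  stratum 1: (400/1130)²·(1 − 42/400)·1.92²/42 = 0.00984327
  stratum 2: (410/1130)²·(1 − 20/410)·2.65²/20 = 0.0439697
  stratum 3: (140/1130)²·(1 − 9/140)·1.23²/9 = 0.00241441
  stratum 4: (180/1130)²·(1 − 39/180)·1.04²/39 = 0.000551235
V̂(x̄_st) = 0.0567786
SE(x̄_st) = √0.0567786 = 0.238283

SE(x̄_st) ≈ 0.238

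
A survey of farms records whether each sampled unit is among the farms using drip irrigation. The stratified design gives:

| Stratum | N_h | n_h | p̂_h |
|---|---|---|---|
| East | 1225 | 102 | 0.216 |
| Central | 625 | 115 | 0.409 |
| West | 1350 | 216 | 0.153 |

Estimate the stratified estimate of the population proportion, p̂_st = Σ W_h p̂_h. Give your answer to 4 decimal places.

p̂_st ≈ 0.2271

N = 3200; stratum weights W_h = N_h/N.
p̂_st = Σ W_h p̂_h = (1225·0.216 + 625·0.409 + 1350·0.153)/3200 = 0.22712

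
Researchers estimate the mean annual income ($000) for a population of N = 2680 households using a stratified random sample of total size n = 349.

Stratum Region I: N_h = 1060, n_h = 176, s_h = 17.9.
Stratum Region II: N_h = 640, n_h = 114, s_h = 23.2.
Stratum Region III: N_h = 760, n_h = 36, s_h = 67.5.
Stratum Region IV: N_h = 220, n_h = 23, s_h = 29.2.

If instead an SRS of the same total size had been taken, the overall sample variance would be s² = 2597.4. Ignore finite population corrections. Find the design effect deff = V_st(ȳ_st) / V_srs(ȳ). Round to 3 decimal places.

deff ≈ 1.476

V̂(ȳ_st) = Σ W_h² s_h²/n_h, with W_h = N_h/N and N = 2680:
  stratum Region I: (1060/2680)²·17.9²/176 = 0.284797
  stratum Region II: (640/2680)²·23.2²/114 = 0.269254
  stratum Region III: (760/2680)²·67.5²/36 = 10.178
  stratum Region IV: (220/2680)²·29.2²/23 = 0.249812
V_st = 10.9819
V_srs = s²/n = 2597.4/349 = 7.44241
deff = V_st / V_srs = 10.9819/7.44241 = 1.4756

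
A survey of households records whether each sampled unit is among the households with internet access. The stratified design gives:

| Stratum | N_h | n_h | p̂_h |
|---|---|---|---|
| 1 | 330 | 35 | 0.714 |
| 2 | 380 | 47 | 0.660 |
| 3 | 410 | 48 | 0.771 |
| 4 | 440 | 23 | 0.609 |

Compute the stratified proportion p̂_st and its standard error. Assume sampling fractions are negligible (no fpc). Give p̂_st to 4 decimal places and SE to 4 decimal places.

p̂_st ≈ 0.6862, SE ≈ 0.0410

N = 1560; stratum weights W_h = N_h/N.
p̂_st = Σ W_h p̂_h = (330·0.714 + 380·0.660 + 410·0.771 + 440·0.609)/1560 = 0.68621
V̂(p̂_st) = Σ W_h² p̂_h(1−p̂_h)/(n_h−1):
  stratum 1: (330/1560)²·0.714·0.286/34 = 0.00026876
  stratum 2: (380/1560)²·0.660·0.340/46 = 0.000289456
  stratum 3: (410/1560)²·0.771·0.229/47 = 0.000259484
  stratum 4: (440/1560)²·0.609·0.391/22 = 0.000861048
V̂(p̂_st) = 0.00167875; SE = √V̂ = 0.0409725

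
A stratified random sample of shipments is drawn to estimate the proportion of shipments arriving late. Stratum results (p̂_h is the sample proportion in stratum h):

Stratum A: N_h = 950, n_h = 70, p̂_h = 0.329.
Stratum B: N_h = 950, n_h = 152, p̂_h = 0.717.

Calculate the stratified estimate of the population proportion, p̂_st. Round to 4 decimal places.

N = 1900; stratum weights W_h = N_h/N.
p̂_st = Σ W_h p̂_h = (950·0.329 + 950·0.717)/1900 = 0.52300

p̂_st ≈ 0.5230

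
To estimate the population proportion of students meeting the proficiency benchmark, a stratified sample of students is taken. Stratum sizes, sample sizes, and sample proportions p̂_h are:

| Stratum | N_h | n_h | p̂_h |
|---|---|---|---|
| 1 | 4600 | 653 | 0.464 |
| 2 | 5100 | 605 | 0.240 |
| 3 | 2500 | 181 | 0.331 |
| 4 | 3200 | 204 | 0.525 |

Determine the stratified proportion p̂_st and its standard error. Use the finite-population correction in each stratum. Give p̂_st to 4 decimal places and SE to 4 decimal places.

p̂_st ≈ 0.3809, SE ≈ 0.0118

N = 15400; stratum weights W_h = N_h/N.
p̂_st = Σ W_h p̂_h = (4600·0.464 + 5100·0.240 + 2500·0.331 + 3200·0.525)/15400 = 0.38090
V̂(p̂_st) = Σ W_h² (1 − n_h/N_h) p̂_h(1−p̂_h)/(n_h−1):
  stratum 1: (4600/15400)²·(1 − 653/4600)·0.464·0.536/652 = 2.92024e-05
  stratum 2: (5100/15400)²·(1 − 605/5100)·0.240·0.760/604 = 2.91908e-05
  stratum 3: (2500/15400)²·(1 − 181/2500)·0.331·0.669/180 = 3.00733e-05
  stratum 4: (3200/15400)²·(1 − 204/3200)·0.525·0.475/203 = 4.96601e-05
V̂(p̂_st) = 0.000138127; SE = √V̂ = 0.0117527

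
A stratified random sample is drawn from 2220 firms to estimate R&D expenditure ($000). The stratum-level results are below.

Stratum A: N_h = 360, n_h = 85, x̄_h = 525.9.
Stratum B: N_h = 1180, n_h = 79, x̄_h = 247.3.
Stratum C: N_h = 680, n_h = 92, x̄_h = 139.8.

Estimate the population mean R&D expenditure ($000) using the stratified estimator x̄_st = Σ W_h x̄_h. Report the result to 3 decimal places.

x̄_st ≈ 259.550

N = Σ N_h = 2220. Stratum weights W_h = N_h/N.
x̄_st = (360·525.9 + 1180·247.3 + 680·139.8) / 2220 = 259.55045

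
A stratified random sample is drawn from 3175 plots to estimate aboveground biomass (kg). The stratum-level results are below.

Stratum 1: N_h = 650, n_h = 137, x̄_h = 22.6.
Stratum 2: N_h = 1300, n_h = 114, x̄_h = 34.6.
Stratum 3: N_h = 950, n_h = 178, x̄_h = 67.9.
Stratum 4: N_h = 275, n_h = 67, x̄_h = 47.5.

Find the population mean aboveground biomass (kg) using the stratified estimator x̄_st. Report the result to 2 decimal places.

x̄_st ≈ 43.22

N = Σ N_h = 3175. Stratum weights W_h = N_h/N.
x̄_st = (650·22.6 + 1300·34.6 + 950·67.9 + 275·47.5) / 3175 = 43.2244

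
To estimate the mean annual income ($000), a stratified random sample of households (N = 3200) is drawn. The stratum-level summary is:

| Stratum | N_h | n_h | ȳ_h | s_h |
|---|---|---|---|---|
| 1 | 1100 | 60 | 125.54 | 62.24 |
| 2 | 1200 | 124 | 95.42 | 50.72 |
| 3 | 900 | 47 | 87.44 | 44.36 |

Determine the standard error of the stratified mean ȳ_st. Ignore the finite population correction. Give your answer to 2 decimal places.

SE(ȳ_st) ≈ 3.72

V̂(ȳ_st) = Σ W_h² s_h²/n_h, with W_h = N_h/N and N = 3200:
  stratum 1: (1100/3200)²·62.24²/60 = 7.6291
  stratum 2: (1200/3200)²·50.72²/124 = 2.91742
  stratum 3: (900/3200)²·44.36²/47 = 3.31185
V̂(ȳ_st) = 13.8584
SE(ȳ_st) = √13.8584 = 3.72268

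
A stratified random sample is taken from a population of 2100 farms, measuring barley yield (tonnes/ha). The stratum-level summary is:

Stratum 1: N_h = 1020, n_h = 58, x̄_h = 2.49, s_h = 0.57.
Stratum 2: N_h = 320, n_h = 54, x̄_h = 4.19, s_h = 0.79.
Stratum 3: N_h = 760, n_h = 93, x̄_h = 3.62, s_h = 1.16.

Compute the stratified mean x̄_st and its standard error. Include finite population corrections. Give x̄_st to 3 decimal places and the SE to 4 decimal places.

x̄_st = Σ W_h x̄_h = (1020·2.49 + 320·4.19 + 760·3.62)/2100 = 3.15800
V̂(x̄_st) = Σ W_h² (1 − n_h/N_h) s_h²/n_h, with W_h = N_h/N and N = 2100:
  stratum 1: (1020/2100)²·(1 − 58/1020)·0.57²/58 = 0.0012464
  stratum 2: (320/2100)²·(1 − 54/320)·0.79²/54 = 0.000223076
  stratum 3: (760/2100)²·(1 − 93/760)·1.16²/93 = 0.00166316
V̂(x̄_st) = 0.00313264
SE(x̄_st) = √0.00313264 = 0.05597

x̄_st ≈ 3.158, SE ≈ 0.0560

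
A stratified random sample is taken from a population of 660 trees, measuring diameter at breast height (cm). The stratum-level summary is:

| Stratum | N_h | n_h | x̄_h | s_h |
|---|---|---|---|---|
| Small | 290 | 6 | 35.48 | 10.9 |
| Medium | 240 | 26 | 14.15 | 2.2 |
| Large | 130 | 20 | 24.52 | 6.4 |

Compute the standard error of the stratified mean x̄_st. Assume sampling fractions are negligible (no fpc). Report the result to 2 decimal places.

V̂(x̄_st) = Σ W_h² s_h²/n_h, with W_h = N_h/N and N = 660:
  stratum Small: (290/660)²·10.9²/6 = 3.82305
  stratum Medium: (240/660)²·2.2²/26 = 0.0246154
  stratum Large: (130/660)²·6.4²/20 = 0.0794564
V̂(x̄_st) = 3.92712
SE(x̄_st) = √3.92712 = 1.9817

SE(x̄_st) ≈ 1.98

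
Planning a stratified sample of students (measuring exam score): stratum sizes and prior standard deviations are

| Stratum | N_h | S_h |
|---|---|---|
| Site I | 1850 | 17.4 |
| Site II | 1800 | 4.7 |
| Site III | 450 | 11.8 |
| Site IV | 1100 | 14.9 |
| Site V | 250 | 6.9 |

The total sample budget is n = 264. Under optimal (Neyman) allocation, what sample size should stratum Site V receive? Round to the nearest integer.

Neyman allocation: n_h = n · N_h S_h / Σ N_i S_i, with n = 264.
  stratum Site I: N_h·S_h = 1850·17.4 = 32190.00
  stratum Site II: N_h·S_h = 1800·4.7 = 8460.00
  stratum Site III: N_h·S_h = 450·11.8 = 5310.00
  stratum Site IV: N_h·S_h = 1100·14.9 = 16390.00
  stratum Site V: N_h·S_h = 250·6.9 = 1725.00
Σ N_h S_h = 64075.00
n for stratum Site V = 264·1725.00/64075.00 = 7.107 → 7

7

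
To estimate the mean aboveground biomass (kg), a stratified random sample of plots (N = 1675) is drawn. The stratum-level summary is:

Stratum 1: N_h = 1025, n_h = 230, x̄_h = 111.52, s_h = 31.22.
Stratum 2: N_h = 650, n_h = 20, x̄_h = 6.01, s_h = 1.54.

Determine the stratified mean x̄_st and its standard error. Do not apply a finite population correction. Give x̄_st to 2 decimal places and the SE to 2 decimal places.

x̄_st ≈ 70.58, SE ≈ 1.27

x̄_st = Σ W_h x̄_h = (1025·111.52 + 650·6.01)/1675 = 70.57582
V̂(x̄_st) = Σ W_h² s_h²/n_h, with W_h = N_h/N and N = 1675:
  stratum 1: (1025/1675)²·31.22²/230 = 1.58692
  stratum 2: (650/1675)²·1.54²/20 = 0.017857
V̂(x̄_st) = 1.60478
SE(x̄_st) = √1.60478 = 1.2668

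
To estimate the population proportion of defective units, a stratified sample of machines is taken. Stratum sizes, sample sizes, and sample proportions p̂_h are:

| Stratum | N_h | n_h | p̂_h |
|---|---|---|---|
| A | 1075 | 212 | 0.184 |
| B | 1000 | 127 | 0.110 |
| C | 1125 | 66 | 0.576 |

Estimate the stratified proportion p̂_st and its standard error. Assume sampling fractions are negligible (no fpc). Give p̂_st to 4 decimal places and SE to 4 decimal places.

p̂_st ≈ 0.2987, SE ≈ 0.0249

N = 3200; stratum weights W_h = N_h/N.
p̂_st = Σ W_h p̂_h = (1075·0.184 + 1000·0.110 + 1125·0.576)/3200 = 0.29869
V̂(p̂_st) = Σ W_h² p̂_h(1−p̂_h)/(n_h−1):
  stratum A: (1075/3200)²·0.184·0.816/211 = 8.0305e-05
  stratum B: (1000/3200)²·0.110·0.890/126 = 7.58774e-05
  stratum C: (1125/3200)²·0.576·0.424/65 = 0.000464387
V̂(p̂_st) = 0.000620569; SE = √V̂ = 0.0249112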